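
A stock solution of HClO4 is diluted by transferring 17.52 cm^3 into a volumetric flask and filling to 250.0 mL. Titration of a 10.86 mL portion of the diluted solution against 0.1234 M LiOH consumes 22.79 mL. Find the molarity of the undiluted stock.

n(LiOH) = 0.1234 x 0.02279 = 0.002812 mol.
n(HClO4) in the aliquot = 0.002812 mol.
[diluted HClO4] = 0.002812 / 0.01086 = 0.2590 M.
Dilution factor = 250.0/17.52 = 14.27, so [stock] = 0.2590 x 14.27 = 3.70 M.

3.70 M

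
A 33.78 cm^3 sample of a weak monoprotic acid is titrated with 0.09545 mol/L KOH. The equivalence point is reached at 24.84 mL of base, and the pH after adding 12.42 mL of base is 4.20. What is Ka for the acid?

12.42 mL is half of the equivalence volume, so this is the half-equivalence point where [HA] = [A^-].
At half-equivalence pH = pKa, so pKa = 4.20.
Ka = 10^(-4.20) = 6.3 x 10^-5.

6.3 x 10^-5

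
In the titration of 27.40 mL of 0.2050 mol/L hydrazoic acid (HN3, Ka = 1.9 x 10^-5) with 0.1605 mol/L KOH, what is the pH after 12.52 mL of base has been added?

Initial n(HN3) = 0.2050 x 0.02740 = 0.005617 mol.
n(KOH) added = 0.1605 x 0.01252 = 0.002009 mol, converting that many moles of HN3 to N3-.
Remaining n(HN3) = 0.003608 mol; n(N3-) = 0.002009 mol.
By Henderson-Hasselbalch, pH = pKa + log([A^-]/[HA]) = 4.72 + log(0.002009/0.003608) = 4.72 + (-0.25) = 4.47.

4.47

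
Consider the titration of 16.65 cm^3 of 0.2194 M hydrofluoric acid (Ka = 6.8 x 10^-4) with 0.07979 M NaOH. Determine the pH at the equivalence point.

n(HF) = 0.2194 x 0.01665 = 0.003653 mol; V(NaOH) at equivalence = 0.003653/0.07979 = 0.04578 L.
At equivalence all the acid is converted to F-; total volume = 0.01665 + 0.04578 = 0.06243 L, so [F-] = 0.003653/0.06243 = 0.05851 M.
Kb = Kw/Ka = 1.0e-14 / 6.8 x 10^-4 = 1.47e-11.
[OH^-] = sqrt(Kb x [F-]) = sqrt(1.47e-11 x 0.05851) = 9.28e-7 M.
pOH = 6.03, so pH = 14.00 - 6.03 = 7.97.

7.97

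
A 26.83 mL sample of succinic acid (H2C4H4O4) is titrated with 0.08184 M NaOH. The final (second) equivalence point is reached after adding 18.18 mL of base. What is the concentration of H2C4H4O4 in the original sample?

n(NaOH) = 0.08184 x 0.01818 = 0.001488 mol.
At the final (second) equivalence point, 2 mol OH^- react per mol H2C4H4O4, so n(H2C4H4O4) = 0.001488 / 2 = 0.0007439 mol.
[H2C4H4O4] = 0.0007439 / 0.02683 L = 0.0277 M.

0.0277 M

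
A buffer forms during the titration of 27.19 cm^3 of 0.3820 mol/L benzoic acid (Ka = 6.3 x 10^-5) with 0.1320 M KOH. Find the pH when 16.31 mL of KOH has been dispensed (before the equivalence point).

Initial n(C6H5COOH) = 0.3820 x 0.02719 = 0.01039 mol.
n(KOH) added = 0.1320 x 0.01631 = 0.002153 mol, converting that many moles of C6H5COOH to C6H5COO-.
Remaining n(C6H5COOH) = 0.008234 mol; n(C6H5COO-) = 0.002153 mol.
By Henderson-Hasselbalch, pH = pKa + log([A^-]/[HA]) = 4.20 + log(0.002153/0.008234) = 4.20 + (-0.58) = 3.62.

3.62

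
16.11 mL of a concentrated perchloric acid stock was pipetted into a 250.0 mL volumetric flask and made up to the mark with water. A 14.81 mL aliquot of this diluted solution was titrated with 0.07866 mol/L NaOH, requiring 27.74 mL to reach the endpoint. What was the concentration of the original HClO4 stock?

2.29 M

n(NaOH) = 0.07866 x 0.02774 = 0.002182 mol.
n(HClO4) in the aliquot = 0.002182 mol.
[diluted HClO4] = 0.002182 / 0.01481 = 0.1473 M.
Dilution factor = 250.0/16.11 = 15.52, so [stock] = 0.1473 x 15.52 = 2.29 M.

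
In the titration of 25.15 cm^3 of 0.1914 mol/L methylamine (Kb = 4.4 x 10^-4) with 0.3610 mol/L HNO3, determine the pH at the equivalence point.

n(CH3NH2) = 0.1914 x 0.02515 = 0.004814 mol; V(HNO3) at equivalence = 0.004814/0.3610 = 0.01333 L.
At equivalence the base is fully converted to CH3NH3+; total volume = 0.03848 L, so [CH3NH3+] = 0.004814/0.03848 = 0.1251 M.
Ka(CH3NH3+) = Kw/Kb = 1.0e-14 / 4.4 x 10^-4 = 2.27e-11.
[H^+] = sqrt(Ka x [CH3NH3+]) = sqrt(2.27e-11 x 0.1251) = 1.69e-6 M.
pH = -log(1.69e-6) = 5.77.

5.77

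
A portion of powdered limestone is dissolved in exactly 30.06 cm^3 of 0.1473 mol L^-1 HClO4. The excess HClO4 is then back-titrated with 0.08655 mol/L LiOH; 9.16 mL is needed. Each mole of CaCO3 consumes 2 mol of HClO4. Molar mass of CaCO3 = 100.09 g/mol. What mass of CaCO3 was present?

Total n(HClO4) added = 0.1473 x 0.03006 = 0.004428 mol.
n(LiOH) used = 0.08655 x 0.009160 = 0.0007928 mol, which equals the excess n(HClO4).
So n(HClO4) consumed by the sample = 0.004428 - 0.0007928 = 0.003635 mol.
n(CaCO3) = 0.003635 / 2 = 0.001818 mol.
mass = 0.001818 mol x 100.09 g/mol = 0.182 g.

0.182 g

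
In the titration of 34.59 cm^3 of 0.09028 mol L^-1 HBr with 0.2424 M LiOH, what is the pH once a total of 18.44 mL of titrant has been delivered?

n(acid) = 0.09028 x 0.03459 = 0.003123 mol; n(LiOH) added = 0.2424 x 0.01844 = 0.004470 mol.
Base is in excess by 0.004470 - 0.003123 = 0.001347 mol in a total volume of 0.05303 L.
[OH^-] = 0.001347/0.05303 = 0.02540 M, so pOH = 1.60 and pH = 14.00 - 1.60 = 12.40.

12.40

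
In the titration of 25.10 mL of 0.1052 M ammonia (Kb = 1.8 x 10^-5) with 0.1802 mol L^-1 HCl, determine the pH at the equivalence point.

n(NH3) = 0.1052 x 0.02510 = 0.002641 mol; V(HCl) at equivalence = 0.002641/0.1802 = 0.01465 L.
At equivalence the base is fully converted to NH4+; total volume = 0.03975 L, so [NH4+] = 0.002641/0.03975 = 0.06642 M.
Ka(NH4+) = Kw/Kb = 1.0e-14 / 1.8 x 10^-5 = 5.56e-10.
[H^+] = sqrt(Ka x [NH4+]) = sqrt(5.56e-10 x 0.06642) = 6.07e-6 M.
pH = -log(6.07e-6) = 5.22.

5.22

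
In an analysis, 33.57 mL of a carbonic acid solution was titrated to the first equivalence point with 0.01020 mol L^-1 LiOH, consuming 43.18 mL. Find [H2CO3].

0.0131 M

n(LiOH) = 0.01020 x 0.04318 = 0.0004404 mol.
At the first equivalence point, 1 mol OH^- react per mol H2CO3, so n(H2CO3) = 0.0004404 / 1 = 0.0004404 mol.
[H2CO3] = 0.0004404 / 0.03357 L = 0.0131 M.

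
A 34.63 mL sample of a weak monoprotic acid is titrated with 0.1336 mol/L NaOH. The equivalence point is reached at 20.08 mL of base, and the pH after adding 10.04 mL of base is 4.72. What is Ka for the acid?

10.04 mL is half of the equivalence volume, so this is the half-equivalence point where [HA] = [A^-].
At half-equivalence pH = pKa, so pKa = 4.72.
Ka = 10^(-4.72) = 1.9 x 10^-5.

1.9 x 10^-5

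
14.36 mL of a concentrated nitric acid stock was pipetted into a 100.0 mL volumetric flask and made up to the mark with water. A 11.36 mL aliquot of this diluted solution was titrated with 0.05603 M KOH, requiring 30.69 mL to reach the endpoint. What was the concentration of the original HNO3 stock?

1.05 M

n(KOH) = 0.05603 x 0.03069 = 0.001720 mol.
n(HNO3) in the aliquot = 0.001720 mol.
[diluted HNO3] = 0.001720 / 0.01136 = 0.1514 M.
Dilution factor = 100.0/14.36 = 6.964, so [stock] = 0.1514 x 6.964 = 1.05 M.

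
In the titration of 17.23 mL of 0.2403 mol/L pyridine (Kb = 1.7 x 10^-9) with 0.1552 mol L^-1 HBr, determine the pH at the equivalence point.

3.13

n(C5H5N) = 0.2403 x 0.01723 = 0.004140 mol; V(HBr) at equivalence = 0.004140/0.1552 = 0.02668 L.
At equivalence the base is fully converted to C5H5NH+; total volume = 0.04391 L, so [C5H5NH+] = 0.004140/0.04391 = 0.09430 M.
Ka(C5H5NH+) = Kw/Kb = 1.0e-14 / 1.7 x 10^-9 = 5.88e-6.
[H^+] = sqrt(Ka x [C5H5NH+]) = sqrt(5.88e-6 x 0.09430) = 0.000745 M.
pH = -log(0.000745) = 3.13.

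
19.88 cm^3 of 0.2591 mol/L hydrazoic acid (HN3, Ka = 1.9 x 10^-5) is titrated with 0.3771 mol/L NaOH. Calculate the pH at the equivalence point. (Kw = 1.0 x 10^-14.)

n(HN3) = 0.2591 x 0.01988 = 0.005151 mol; V(NaOH) at equivalence = 0.005151/0.3771 = 0.01366 L.
At equivalence all the acid is converted to N3-; total volume = 0.01988 + 0.01366 = 0.03354 L, so [N3-] = 0.005151/0.03354 = 0.1536 M.
Kb = Kw/Ka = 1.0e-14 / 1.9 x 10^-5 = 5.26e-10.
[OH^-] = sqrt(Kb x [N3-]) = sqrt(5.26e-10 x 0.1536) = 8.99e-6 M.
pOH = 5.05, so pH = 14.00 - 5.05 = 8.95.

8.95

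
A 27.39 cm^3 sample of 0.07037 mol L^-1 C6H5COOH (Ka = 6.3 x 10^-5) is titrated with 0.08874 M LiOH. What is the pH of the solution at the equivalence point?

n(C6H5COOH) = 0.07037 x 0.02739 = 0.001927 mol; V(LiOH) at equivalence = 0.001927/0.08874 = 0.02172 L.
At equivalence all the acid is converted to C6H5COO-; total volume = 0.02739 + 0.02172 = 0.04911 L, so [C6H5COO-] = 0.001927/0.04911 = 0.03925 M.
Kb = Kw/Ka = 1.0e-14 / 6.3 x 10^-5 = 1.59e-10.
[OH^-] = sqrt(Kb x [C6H5COO-]) = sqrt(1.59e-10 x 0.03925) = 2.50e-6 M.
pOH = 5.60, so pH = 14.00 - 5.60 = 8.40.

8.40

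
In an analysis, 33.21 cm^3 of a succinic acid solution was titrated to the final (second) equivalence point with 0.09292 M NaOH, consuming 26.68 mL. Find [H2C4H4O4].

0.0373 M

n(NaOH) = 0.09292 x 0.02668 = 0.002479 mol.
At the final (second) equivalence point, 2 mol OH^- react per mol H2C4H4O4, so n(H2C4H4O4) = 0.002479 / 2 = 0.001240 mol.
[H2C4H4O4] = 0.001240 / 0.03321 L = 0.0373 M.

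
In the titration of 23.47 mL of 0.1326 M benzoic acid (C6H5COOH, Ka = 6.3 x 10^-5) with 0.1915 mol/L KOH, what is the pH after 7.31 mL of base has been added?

Initial n(C6H5COOH) = 0.1326 x 0.02347 = 0.003112 mol.
n(KOH) added = 0.1915 x 0.007310 = 0.001400 mol, converting that many moles of C6H5COOH to C6H5COO-.
Remaining n(C6H5COOH) = 0.001712 mol; n(C6H5COO-) = 0.001400 mol.
By Henderson-Hasselbalch, pH = pKa + log([A^-]/[HA]) = 4.20 + log(0.001400/0.001712) = 4.20 + (-0.09) = 4.11.

4.11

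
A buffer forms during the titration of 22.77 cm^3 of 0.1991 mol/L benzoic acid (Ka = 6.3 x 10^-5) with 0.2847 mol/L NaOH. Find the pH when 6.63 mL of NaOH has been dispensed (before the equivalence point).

4.05

Initial n(C6H5COOH) = 0.1991 x 0.02277 = 0.004534 mol.
n(NaOH) added = 0.2847 x 0.006630 = 0.001888 mol, converting that many moles of C6H5COOH to C6H5COO-.
Remaining n(C6H5COOH) = 0.002646 mol; n(C6H5COO-) = 0.001888 mol.
By Henderson-Hasselbalch, pH = pKa + log([A^-]/[HA]) = 4.20 + log(0.001888/0.002646) = 4.20 + (-0.15) = 4.05.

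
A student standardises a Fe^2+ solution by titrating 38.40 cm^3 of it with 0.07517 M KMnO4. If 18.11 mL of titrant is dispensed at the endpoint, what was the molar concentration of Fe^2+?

n(KMnO4) = 0.07517 x 0.01811 = 0.001361 mol.
From the balanced equation, 1 mol KMnO4 reacts with 5 mol Fe^2+, so n(Fe^2+) = 0.001361 x 5/1 = 0.006807 mol.
[Fe^2+] = 0.006807 / 0.03840 L = 0.177 M.

0.177 M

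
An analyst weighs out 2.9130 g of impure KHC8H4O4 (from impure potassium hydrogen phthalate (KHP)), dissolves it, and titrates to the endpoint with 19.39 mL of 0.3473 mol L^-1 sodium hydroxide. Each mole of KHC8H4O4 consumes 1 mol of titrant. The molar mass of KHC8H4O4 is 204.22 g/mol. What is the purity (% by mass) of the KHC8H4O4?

47.2%

n(NaOH) = 0.3473 x 0.01939 = 0.006734 mol.
n(KHC8H4O4) = 0.006734 / 1 = 0.006734 mol.
mass of KHC8H4O4 = 0.006734 x 204.22 = 1.375 g.
% purity = 1.375 / 2.9130 x 100 = 47.2%.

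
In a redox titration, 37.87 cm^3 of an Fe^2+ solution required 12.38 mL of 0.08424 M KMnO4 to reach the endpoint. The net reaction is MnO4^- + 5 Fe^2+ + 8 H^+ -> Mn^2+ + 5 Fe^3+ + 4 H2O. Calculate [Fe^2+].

n(KMnO4) = 0.08424 x 0.01238 = 0.001043 mol.
From the balanced equation, 1 mol KMnO4 reacts with 5 mol Fe^2+, so n(Fe^2+) = 0.001043 x 5/1 = 0.005214 mol.
[Fe^2+] = 0.005214 / 0.03787 L = 0.138 M.

0.138 M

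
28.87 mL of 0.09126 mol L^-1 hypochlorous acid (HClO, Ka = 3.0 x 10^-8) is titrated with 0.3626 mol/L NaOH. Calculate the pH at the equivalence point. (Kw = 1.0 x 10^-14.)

10.19

n(HClO) = 0.09126 x 0.02887 = 0.002635 mol; V(NaOH) at equivalence = 0.002635/0.3626 = 0.007266 L.
At equivalence all the acid is converted to ClO-; total volume = 0.02887 + 0.007266 = 0.03614 L, so [ClO-] = 0.002635/0.03614 = 0.07291 M.
Kb = Kw/Ka = 1.0e-14 / 3.0 x 10^-8 = 3.33e-7.
[OH^-] = sqrt(Kb x [ClO-]) = sqrt(3.33e-7 x 0.07291) = 0.000156 M.
pOH = 3.81, so pH = 14.00 - 3.81 = 10.19.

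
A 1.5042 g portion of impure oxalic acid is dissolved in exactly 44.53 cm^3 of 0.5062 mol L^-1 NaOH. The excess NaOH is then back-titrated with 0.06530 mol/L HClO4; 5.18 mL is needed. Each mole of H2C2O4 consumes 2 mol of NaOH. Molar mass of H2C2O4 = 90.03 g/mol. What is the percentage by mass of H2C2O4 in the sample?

Total n(NaOH) added = 0.5062 x 0.04453 = 0.02254 mol.
n(HClO4) used = 0.06530 x 0.005180 = 0.0003383 mol, which equals the excess n(NaOH).
So n(NaOH) consumed by the sample = 0.02254 - 0.0003383 = 0.02220 mol.
n(H2C2O4) = 0.02220 / 2 = 0.01110 mol.
mass H2C2O4 = 0.01110 x 90.03 = 0.9995 g, so %H2C2O4 = 0.9995/1.5042 x 100 = 66.4%.

66.4%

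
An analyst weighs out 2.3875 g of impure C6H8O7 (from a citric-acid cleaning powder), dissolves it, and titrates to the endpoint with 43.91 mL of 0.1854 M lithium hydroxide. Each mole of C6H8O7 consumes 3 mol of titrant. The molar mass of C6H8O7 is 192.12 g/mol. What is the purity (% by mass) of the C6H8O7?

21.8%

n(LiOH) = 0.1854 x 0.04391 = 0.008141 mol.
n(C6H8O7) = 0.008141 / 3 = 0.002714 mol.
mass of C6H8O7 = 0.002714 x 192.12 = 0.5213 g.
% purity = 0.5213 / 2.3875 x 100 = 21.8%.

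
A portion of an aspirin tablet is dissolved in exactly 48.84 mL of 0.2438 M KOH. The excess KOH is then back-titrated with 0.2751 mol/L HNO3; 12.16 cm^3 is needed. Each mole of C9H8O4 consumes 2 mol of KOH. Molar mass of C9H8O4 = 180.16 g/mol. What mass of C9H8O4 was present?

0.771 g

Total n(KOH) added = 0.2438 x 0.04884 = 0.01191 mol.
n(HNO3) used = 0.2751 x 0.01216 = 0.003345 mol, which equals the excess n(KOH).
So n(KOH) consumed by the sample = 0.01191 - 0.003345 = 0.008562 mol.
n(C9H8O4) = 0.008562 / 2 = 0.004281 mol.
mass = 0.004281 mol x 180.16 g/mol = 0.771 g.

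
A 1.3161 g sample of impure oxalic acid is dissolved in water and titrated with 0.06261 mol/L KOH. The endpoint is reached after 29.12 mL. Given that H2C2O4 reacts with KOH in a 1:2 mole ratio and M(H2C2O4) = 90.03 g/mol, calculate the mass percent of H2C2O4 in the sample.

6.24%

n(KOH) = 0.06261 x 0.02912 = 0.001823 mol.
n(H2C2O4) = 0.001823 / 2 = 0.0009116 mol.
mass of H2C2O4 = 0.0009116 x 90.03 = 0.08207 g.
% purity = 0.08207 / 1.3161 x 100 = 6.24%.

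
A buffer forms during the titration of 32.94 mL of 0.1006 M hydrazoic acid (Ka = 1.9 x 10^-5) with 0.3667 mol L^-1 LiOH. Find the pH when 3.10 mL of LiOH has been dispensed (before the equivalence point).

4.44

Initial n(HN3) = 0.1006 x 0.03294 = 0.003314 mol.
n(LiOH) added = 0.3667 x 0.003100 = 0.001137 mol, converting that many moles of HN3 to N3-.
Remaining n(HN3) = 0.002177 mol; n(N3-) = 0.001137 mol.
By Henderson-Hasselbalch, pH = pKa + log([A^-]/[HA]) = 4.72 + log(0.001137/0.002177) = 4.72 + (-0.28) = 4.44.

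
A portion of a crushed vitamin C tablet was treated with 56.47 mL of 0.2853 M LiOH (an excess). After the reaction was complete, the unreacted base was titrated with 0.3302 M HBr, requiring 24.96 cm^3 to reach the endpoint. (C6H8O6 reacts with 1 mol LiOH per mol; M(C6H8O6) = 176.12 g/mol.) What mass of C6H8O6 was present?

1.39 g

Total n(LiOH) added = 0.2853 x 0.05647 = 0.01611 mol.
n(HBr) used = 0.3302 x 0.02496 = 0.008242 mol, which equals the excess n(LiOH).
So n(LiOH) consumed by the sample = 0.01611 - 0.008242 = 0.007869 mol.
n(C6H8O6) = 0.007869 / 1 = 0.007869 mol.
mass = 0.007869 mol x 176.12 g/mol = 1.39 g.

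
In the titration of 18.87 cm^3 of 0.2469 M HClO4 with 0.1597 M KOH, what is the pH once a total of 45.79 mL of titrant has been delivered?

12.61

n(acid) = 0.2469 x 0.01887 = 0.004659 mol; n(KOH) added = 0.1597 x 0.04579 = 0.007313 mol.
Base is in excess by 0.007313 - 0.004659 = 0.002654 mol in a total volume of 0.06466 L.
[OH^-] = 0.002654/0.06466 = 0.04104 M, so pOH = 1.39 and pH = 14.00 - 1.39 = 12.61.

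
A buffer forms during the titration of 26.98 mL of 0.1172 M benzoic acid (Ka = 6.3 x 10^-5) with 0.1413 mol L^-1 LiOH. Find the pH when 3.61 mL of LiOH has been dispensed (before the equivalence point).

3.48

Initial n(C6H5COOH) = 0.1172 x 0.02698 = 0.003162 mol.
n(LiOH) added = 0.1413 x 0.003610 = 0.0005101 mol, converting that many moles of C6H5COOH to C6H5COO-.
Remaining n(C6H5COOH) = 0.002652 mol; n(C6H5COO-) = 0.0005101 mol.
By Henderson-Hasselbalch, pH = pKa + log([A^-]/[HA]) = 4.20 + log(0.0005101/0.002652) = 4.20 + (-0.72) = 3.48.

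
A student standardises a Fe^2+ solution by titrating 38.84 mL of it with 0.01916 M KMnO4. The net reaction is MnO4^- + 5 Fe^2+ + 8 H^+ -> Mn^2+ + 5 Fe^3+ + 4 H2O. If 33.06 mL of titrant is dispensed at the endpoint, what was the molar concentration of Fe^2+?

n(KMnO4) = 0.01916 x 0.03306 = 0.0006334 mol.
From the balanced equation, 1 mol KMnO4 reacts with 5 mol Fe^2+, so n(Fe^2+) = 0.0006334 x 5/1 = 0.003167 mol.
[Fe^2+] = 0.003167 / 0.03884 L = 0.0815 M.

0.0815 M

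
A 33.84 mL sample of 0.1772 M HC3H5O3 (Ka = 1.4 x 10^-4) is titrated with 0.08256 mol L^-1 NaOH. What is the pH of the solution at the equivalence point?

8.30

n(HC3H5O3) = 0.1772 x 0.03384 = 0.005996 mol; V(NaOH) at equivalence = 0.005996/0.08256 = 0.07263 L.
At equivalence all the acid is converted to C3H5O3-; total volume = 0.03384 + 0.07263 = 0.1065 L, so [C3H5O3-] = 0.005996/0.1065 = 0.05632 M.
Kb = Kw/Ka = 1.0e-14 / 1.4 x 10^-4 = 7.14e-11.
[OH^-] = sqrt(Kb x [C3H5O3-]) = sqrt(7.14e-11 x 0.05632) = 2.01e-6 M.
pOH = 5.70, so pH = 14.00 - 5.70 = 8.30.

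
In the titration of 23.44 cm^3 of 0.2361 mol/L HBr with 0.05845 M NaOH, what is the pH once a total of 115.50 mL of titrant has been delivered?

n(acid) = 0.2361 x 0.02344 = 0.005534 mol; n(NaOH) added = 0.05845 x 0.1155 = 0.006751 mol.
Base is in excess by 0.006751 - 0.005534 = 0.001217 mol in a total volume of 0.1389 L.
[OH^-] = 0.001217/0.1389 = 0.008758 M, so pOH = 2.06 and pH = 14.00 - 2.06 = 11.94.

11.94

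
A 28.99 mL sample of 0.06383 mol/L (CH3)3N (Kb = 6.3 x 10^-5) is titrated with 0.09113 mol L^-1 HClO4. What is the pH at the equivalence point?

n((CH3)3N) = 0.06383 x 0.02899 = 0.001850 mol; V(HClO4) at equivalence = 0.001850/0.09113 = 0.02031 L.
At equivalence the base is fully converted to (CH3)3NH+; total volume = 0.04930 L, so [(CH3)3NH+] = 0.001850/0.04930 = 0.03754 M.
Ka((CH3)3NH+) = Kw/Kb = 1.0e-14 / 6.3 x 10^-5 = 1.59e-10.
[H^+] = sqrt(Ka x [(CH3)3NH+]) = sqrt(1.59e-10 x 0.03754) = 2.44e-6 M.
pH = -log(2.44e-6) = 5.61.

5.61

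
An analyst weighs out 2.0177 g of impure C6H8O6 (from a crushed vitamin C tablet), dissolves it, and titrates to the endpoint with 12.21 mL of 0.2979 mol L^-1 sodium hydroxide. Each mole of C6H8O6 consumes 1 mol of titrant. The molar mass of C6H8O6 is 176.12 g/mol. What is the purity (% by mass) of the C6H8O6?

31.7%

n(NaOH) = 0.2979 x 0.01221 = 0.003637 mol.
n(C6H8O6) = 0.003637 / 1 = 0.003637 mol.
mass of C6H8O6 = 0.003637 x 176.12 = 0.6406 g.
% purity = 0.6406 / 2.0177 x 100 = 31.7%.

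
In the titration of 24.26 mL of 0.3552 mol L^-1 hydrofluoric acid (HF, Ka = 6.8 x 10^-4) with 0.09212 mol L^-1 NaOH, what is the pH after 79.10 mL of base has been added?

Initial n(HF) = 0.3552 x 0.02426 = 0.008617 mol.
n(NaOH) added = 0.09212 x 0.07910 = 0.007287 mol, converting that many moles of HF to F-.
Remaining n(HF) = 0.001330 mol; n(F-) = 0.007287 mol.
By Henderson-Hasselbalch, pH = pKa + log([A^-]/[HA]) = 3.17 + log(0.007287/0.001330) = 3.17 + (+0.74) = 3.91.

3.91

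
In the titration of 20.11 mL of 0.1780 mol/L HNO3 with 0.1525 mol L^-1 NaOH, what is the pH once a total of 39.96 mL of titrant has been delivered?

n(acid) = 0.1780 x 0.02011 = 0.003580 mol; n(NaOH) added = 0.1525 x 0.03996 = 0.006094 mol.
Base is in excess by 0.006094 - 0.003580 = 0.002514 mol in a total volume of 0.06007 L.
[OH^-] = 0.002514/0.06007 = 0.04186 M, so pOH = 1.38 and pH = 14.00 - 1.38 = 12.62.

12.62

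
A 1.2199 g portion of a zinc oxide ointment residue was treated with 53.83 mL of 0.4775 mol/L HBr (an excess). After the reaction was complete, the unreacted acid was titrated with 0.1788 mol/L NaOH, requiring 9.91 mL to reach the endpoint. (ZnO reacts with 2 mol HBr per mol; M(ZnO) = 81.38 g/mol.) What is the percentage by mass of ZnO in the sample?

79.8%

Total n(HBr) added = 0.4775 x 0.05383 = 0.02570 mol.
n(NaOH) used = 0.1788 x 0.009910 = 0.001772 mol, which equals the excess n(HBr).
So n(HBr) consumed by the sample = 0.02570 - 0.001772 = 0.02393 mol.
n(ZnO) = 0.02393 / 2 = 0.01197 mol.
mass ZnO = 0.01197 x 81.38 = 0.9738 g, so %ZnO = 0.9738/1.2199 x 100 = 79.8%.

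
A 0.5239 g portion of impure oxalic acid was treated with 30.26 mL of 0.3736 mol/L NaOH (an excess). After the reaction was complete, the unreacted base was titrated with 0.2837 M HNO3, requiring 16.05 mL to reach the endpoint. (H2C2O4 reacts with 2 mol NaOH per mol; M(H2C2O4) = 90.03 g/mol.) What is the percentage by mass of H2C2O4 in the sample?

Total n(NaOH) added = 0.3736 x 0.03026 = 0.01131 mol.
n(HNO3) used = 0.2837 x 0.01605 = 0.004553 mol, which equals the excess n(NaOH).
So n(NaOH) consumed by the sample = 0.01131 - 0.004553 = 0.006752 mol.
n(H2C2O4) = 0.006752 / 2 = 0.003376 mol.
mass H2C2O4 = 0.003376 x 90.03 = 0.3039 g, so %H2C2O4 = 0.3039/0.5239 x 100 = 58.0%.

58.0%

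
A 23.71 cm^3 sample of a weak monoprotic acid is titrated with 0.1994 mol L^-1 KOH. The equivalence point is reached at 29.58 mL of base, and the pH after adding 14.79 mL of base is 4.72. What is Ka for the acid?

14.79 mL is half of the equivalence volume, so this is the half-equivalence point where [HA] = [A^-].
At half-equivalence pH = pKa, so pKa = 4.72.
Ka = 10^(-4.72) = 1.9 x 10^-5.

1.9 x 10^-5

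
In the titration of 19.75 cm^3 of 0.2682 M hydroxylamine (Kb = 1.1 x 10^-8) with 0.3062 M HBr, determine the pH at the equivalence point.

n(NH2OH) = 0.2682 x 0.01975 = 0.005297 mol; V(HBr) at equivalence = 0.005297/0.3062 = 0.01730 L.
At equivalence the base is fully converted to NH3OH+; total volume = 0.03705 L, so [NH3OH+] = 0.005297/0.03705 = 0.1430 M.
Ka(NH3OH+) = Kw/Kb = 1.0e-14 / 1.1 x 10^-8 = 9.09e-7.
[H^+] = sqrt(Ka x [NH3OH+]) = sqrt(9.09e-7 x 0.1430) = 0.000361 M.
pH = -log(0.000361) = 3.44.

3.44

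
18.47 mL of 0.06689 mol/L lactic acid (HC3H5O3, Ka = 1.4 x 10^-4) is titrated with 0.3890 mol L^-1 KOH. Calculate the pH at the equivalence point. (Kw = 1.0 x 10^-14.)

n(HC3H5O3) = 0.06689 x 0.01847 = 0.001235 mol; V(KOH) at equivalence = 0.001235/0.3890 = 0.003176 L.
At equivalence all the acid is converted to C3H5O3-; total volume = 0.01847 + 0.003176 = 0.02165 L, so [C3H5O3-] = 0.001235/0.02165 = 0.05708 M.
Kb = Kw/Ka = 1.0e-14 / 1.4 x 10^-4 = 7.14e-11.
[OH^-] = sqrt(Kb x [C3H5O3-]) = sqrt(7.14e-11 x 0.05708) = 2.02e-6 M.
pOH = 5.69, so pH = 14.00 - 5.69 = 8.31.

8.31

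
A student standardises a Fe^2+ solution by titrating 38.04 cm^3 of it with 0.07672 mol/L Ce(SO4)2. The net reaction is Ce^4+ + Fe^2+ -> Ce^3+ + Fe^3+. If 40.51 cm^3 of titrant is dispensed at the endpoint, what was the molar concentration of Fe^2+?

n(Ce(SO4)2) = 0.07672 x 0.04051 = 0.003108 mol.
From the balanced equation, 1 mol Ce(SO4)2 reacts with 1 mol Fe^2+, so n(Fe^2+) = 0.003108 x 1/1 = 0.003108 mol.
[Fe^2+] = 0.003108 / 0.03804 L = 0.0817 M.

0.0817 M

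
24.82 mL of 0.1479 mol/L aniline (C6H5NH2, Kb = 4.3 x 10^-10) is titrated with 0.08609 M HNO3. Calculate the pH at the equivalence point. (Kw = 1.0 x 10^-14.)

2.95

n(C6H5NH2) = 0.1479 x 0.02482 = 0.003671 mol; V(HNO3) at equivalence = 0.003671/0.08609 = 0.04264 L.
At equivalence the base is fully converted to C6H5NH3+; total volume = 0.06746 L, so [C6H5NH3+] = 0.003671/0.06746 = 0.05442 M.
Ka(C6H5NH3+) = Kw/Kb = 1.0e-14 / 4.3 x 10^-10 = 2.33e-5.
[H^+] = sqrt(Ka x [C6H5NH3+]) = sqrt(2.33e-5 x 0.05442) = 0.00112 M.
pH = -log(0.00112) = 2.95.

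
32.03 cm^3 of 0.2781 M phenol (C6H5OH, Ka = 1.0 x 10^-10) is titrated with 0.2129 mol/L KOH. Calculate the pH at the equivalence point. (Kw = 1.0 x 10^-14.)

11.54

n(C6H5OH) = 0.2781 x 0.03203 = 0.008908 mol; V(KOH) at equivalence = 0.008908/0.2129 = 0.04184 L.
At equivalence all the acid is converted to C6H5O-; total volume = 0.03203 + 0.04184 = 0.07387 L, so [C6H5O-] = 0.008908/0.07387 = 0.1206 M.
Kb = Kw/Ka = 1.0e-14 / 1.0 x 10^-10 = 0.000100.
[OH^-] = sqrt(Kb x [C6H5O-]) = sqrt(0.000100 x 0.1206) = 0.00347 M.
pOH = 2.46, so pH = 14.00 - 2.46 = 11.54.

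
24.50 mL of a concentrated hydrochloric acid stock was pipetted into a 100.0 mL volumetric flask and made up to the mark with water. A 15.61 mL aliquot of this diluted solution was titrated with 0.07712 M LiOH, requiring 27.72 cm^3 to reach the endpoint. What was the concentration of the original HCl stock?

n(LiOH) = 0.07712 x 0.02772 = 0.002138 mol.
n(HCl) in the aliquot = 0.002138 mol.
[diluted HCl] = 0.002138 / 0.01561 = 0.1369 M.
Dilution factor = 100.0/24.50 = 4.082, so [stock] = 0.1369 x 4.082 = 0.559 M.

0.559 M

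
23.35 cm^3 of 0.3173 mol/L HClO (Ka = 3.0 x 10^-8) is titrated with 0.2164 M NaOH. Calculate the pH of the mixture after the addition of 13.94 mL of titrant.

Initial n(HClO) = 0.3173 x 0.02335 = 0.007409 mol.
n(NaOH) added = 0.2164 x 0.01394 = 0.003017 mol, converting that many moles of HClO to ClO-.
Remaining n(HClO) = 0.004392 mol; n(ClO-) = 0.003017 mol.
By Henderson-Hasselbalch, pH = pKa + log([A^-]/[HA]) = 7.52 + log(0.003017/0.004392) = 7.52 + (-0.16) = 7.36.

7.36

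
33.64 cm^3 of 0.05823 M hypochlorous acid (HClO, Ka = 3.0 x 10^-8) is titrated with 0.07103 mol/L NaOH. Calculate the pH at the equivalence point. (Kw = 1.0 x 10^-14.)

10.01

n(HClO) = 0.05823 x 0.03364 = 0.001959 mol; V(NaOH) at equivalence = 0.001959/0.07103 = 0.02758 L.
At equivalence all the acid is converted to ClO-; total volume = 0.03364 + 0.02758 = 0.06122 L, so [ClO-] = 0.001959/0.06122 = 0.03200 M.
Kb = Kw/Ka = 1.0e-14 / 3.0 x 10^-8 = 3.33e-7.
[OH^-] = sqrt(Kb x [ClO-]) = sqrt(3.33e-7 x 0.03200) = 0.000103 M.
pOH = 3.99, so pH = 14.00 - 3.99 = 10.01.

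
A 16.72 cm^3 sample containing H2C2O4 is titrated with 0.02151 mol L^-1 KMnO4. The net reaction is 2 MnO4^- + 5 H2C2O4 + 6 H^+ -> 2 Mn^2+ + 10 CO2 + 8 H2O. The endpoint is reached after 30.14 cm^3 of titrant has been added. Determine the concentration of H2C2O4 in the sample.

0.0969 M

n(KMnO4) = 0.02151 x 0.03014 = 0.0006483 mol.
From the balanced equation, 2 mol KMnO4 reacts with 5 mol H2C2O4, so n(H2C2O4) = 0.0006483 x 5/2 = 0.001621 mol.
[H2C2O4] = 0.001621 / 0.01672 L = 0.0969 M.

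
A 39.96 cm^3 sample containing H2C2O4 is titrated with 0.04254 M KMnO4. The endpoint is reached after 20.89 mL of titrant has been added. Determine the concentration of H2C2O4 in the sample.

n(KMnO4) = 0.04254 x 0.02089 = 0.0008887 mol.
From the balanced equation, 2 mol KMnO4 reacts with 5 mol H2C2O4, so n(H2C2O4) = 0.0008887 x 5/2 = 0.002222 mol.
[H2C2O4] = 0.002222 / 0.03996 L = 0.0556 M.

0.0556 M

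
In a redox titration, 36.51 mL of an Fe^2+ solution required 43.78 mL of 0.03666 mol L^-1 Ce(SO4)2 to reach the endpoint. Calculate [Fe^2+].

n(Ce(SO4)2) = 0.03666 x 0.04378 = 0.001605 mol.
From the balanced equation, 1 mol Ce(SO4)2 reacts with 1 mol Fe^2+, so n(Fe^2+) = 0.001605 x 1/1 = 0.001605 mol.
[Fe^2+] = 0.001605 / 0.03651 L = 0.0440 M.

0.0440 M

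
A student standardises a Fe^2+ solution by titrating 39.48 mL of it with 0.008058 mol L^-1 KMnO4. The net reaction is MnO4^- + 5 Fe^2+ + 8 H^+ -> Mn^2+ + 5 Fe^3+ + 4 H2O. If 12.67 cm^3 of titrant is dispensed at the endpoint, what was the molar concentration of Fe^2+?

n(KMnO4) = 0.008058 x 0.01267 = 0.0001021 mol.
From the balanced equation, 1 mol KMnO4 reacts with 5 mol Fe^2+, so n(Fe^2+) = 0.0001021 x 5/1 = 0.0005105 mol.
[Fe^2+] = 0.0005105 / 0.03948 L = 0.0129 M.

0.0129 M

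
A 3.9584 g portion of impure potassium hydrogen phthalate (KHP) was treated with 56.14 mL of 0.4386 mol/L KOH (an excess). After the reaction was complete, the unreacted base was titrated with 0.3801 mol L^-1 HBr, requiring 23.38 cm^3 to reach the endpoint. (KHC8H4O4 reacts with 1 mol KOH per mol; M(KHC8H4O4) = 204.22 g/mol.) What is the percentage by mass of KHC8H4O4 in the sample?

81.2%

Total n(KOH) added = 0.4386 x 0.05614 = 0.02462 mol.
n(HBr) used = 0.3801 x 0.02338 = 0.008887 mol, which equals the excess n(KOH).
So n(KOH) consumed by the sample = 0.02462 - 0.008887 = 0.01574 mol.
n(KHC8H4O4) = 0.01574 / 1 = 0.01574 mol.
mass KHC8H4O4 = 0.01574 x 204.22 = 3.214 g, so %KHC8H4O4 = 3.214/3.9584 x 100 = 81.2%.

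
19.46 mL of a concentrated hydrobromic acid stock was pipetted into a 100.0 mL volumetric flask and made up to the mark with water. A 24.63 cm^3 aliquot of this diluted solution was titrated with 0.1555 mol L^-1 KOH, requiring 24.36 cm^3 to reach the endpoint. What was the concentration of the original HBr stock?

n(KOH) = 0.1555 x 0.02436 = 0.003788 mol.
n(HBr) in the aliquot = 0.003788 mol.
[diluted HBr] = 0.003788 / 0.02463 = 0.1538 M.
Dilution factor = 100.0/19.46 = 5.139, so [stock] = 0.1538 x 5.139 = 0.790 M.

0.790 M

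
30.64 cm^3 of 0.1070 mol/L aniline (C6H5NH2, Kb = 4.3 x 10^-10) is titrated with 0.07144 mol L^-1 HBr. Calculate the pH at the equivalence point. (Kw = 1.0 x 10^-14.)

3.00

n(C6H5NH2) = 0.1070 x 0.03064 = 0.003278 mol; V(HBr) at equivalence = 0.003278/0.07144 = 0.04589 L.
At equivalence the base is fully converted to C6H5NH3+; total volume = 0.07653 L, so [C6H5NH3+] = 0.003278/0.07653 = 0.04284 M.
Ka(C6H5NH3+) = Kw/Kb = 1.0e-14 / 4.3 x 10^-10 = 2.33e-5.
[H^+] = sqrt(Ka x [C6H5NH3+]) = sqrt(2.33e-5 x 0.04284) = 0.000998 M.
pH = -log(0.000998) = 3.00.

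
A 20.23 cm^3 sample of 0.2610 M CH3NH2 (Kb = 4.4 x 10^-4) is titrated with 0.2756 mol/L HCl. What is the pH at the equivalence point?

5.76

n(CH3NH2) = 0.2610 x 0.02023 = 0.005280 mol; V(HCl) at equivalence = 0.005280/0.2756 = 0.01916 L.
At equivalence the base is fully converted to CH3NH3+; total volume = 0.03939 L, so [CH3NH3+] = 0.005280/0.03939 = 0.1341 M.
Ka(CH3NH3+) = Kw/Kb = 1.0e-14 / 4.4 x 10^-4 = 2.27e-11.
[H^+] = sqrt(Ka x [CH3NH3+]) = sqrt(2.27e-11 x 0.1341) = 1.75e-6 M.
pH = -log(1.75e-6) = 5.76.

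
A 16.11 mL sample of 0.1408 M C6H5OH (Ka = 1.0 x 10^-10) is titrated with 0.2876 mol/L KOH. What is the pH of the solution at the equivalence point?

n(C6H5OH) = 0.1408 x 0.01611 = 0.002268 mol; V(KOH) at equivalence = 0.002268/0.2876 = 0.007887 L.
At equivalence all the acid is converted to C6H5O-; total volume = 0.01611 + 0.007887 = 0.02400 L, so [C6H5O-] = 0.002268/0.02400 = 0.09452 M.
Kb = Kw/Ka = 1.0e-14 / 1.0 x 10^-10 = 0.000100.
[OH^-] = sqrt(Kb x [C6H5O-]) = sqrt(0.000100 x 0.09452) = 0.00307 M.
pOH = 2.51, so pH = 14.00 - 2.51 = 11.49.

11.49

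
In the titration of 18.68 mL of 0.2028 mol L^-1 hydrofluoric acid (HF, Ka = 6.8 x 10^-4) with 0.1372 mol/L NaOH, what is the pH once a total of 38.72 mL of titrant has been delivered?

12.42

n(acid) = 0.2028 x 0.01868 = 0.003788 mol; n(NaOH) added = 0.1372 x 0.03872 = 0.005312 mol.
Base is in excess by 0.005312 - 0.003788 = 0.001524 mol in a total volume of 0.05740 L.
[OH^-] = 0.001524/0.05740 = 0.02655 M, so pOH = 1.58 and pH = 14.00 - 1.58 = 12.42.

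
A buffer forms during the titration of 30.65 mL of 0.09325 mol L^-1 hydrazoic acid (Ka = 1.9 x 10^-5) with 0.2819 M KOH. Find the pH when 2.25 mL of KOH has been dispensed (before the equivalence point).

Initial n(HN3) = 0.09325 x 0.03065 = 0.002858 mol.
n(KOH) added = 0.2819 x 0.002250 = 0.0006343 mol, converting that many moles of HN3 to N3-.
Remaining n(HN3) = 0.002224 mol; n(N3-) = 0.0006343 mol.
By Henderson-Hasselbalch, pH = pKa + log([A^-]/[HA]) = 4.72 + log(0.0006343/0.002224) = 4.72 + (-0.54) = 4.18.

4.18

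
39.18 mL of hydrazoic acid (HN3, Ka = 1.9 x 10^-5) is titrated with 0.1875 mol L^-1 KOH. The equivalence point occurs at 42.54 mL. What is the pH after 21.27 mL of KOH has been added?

21.27 mL is exactly half the equivalence volume (42.54/2), i.e. the half-equivalence point.
There, n(HA) = n(A^-), so pH = pKa = -log(1.9 x 10^-5) = 4.72.

4.72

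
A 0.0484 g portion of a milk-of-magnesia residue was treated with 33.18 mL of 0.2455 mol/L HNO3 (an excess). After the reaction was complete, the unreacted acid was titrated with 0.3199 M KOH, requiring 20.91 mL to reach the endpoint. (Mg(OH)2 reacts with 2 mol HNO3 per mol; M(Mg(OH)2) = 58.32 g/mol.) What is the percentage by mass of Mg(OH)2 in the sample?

87.8%

Total n(HNO3) added = 0.2455 x 0.03318 = 0.008146 mol.
n(KOH) used = 0.3199 x 0.02091 = 0.006689 mol, which equals the excess n(HNO3).
So n(HNO3) consumed by the sample = 0.008146 - 0.006689 = 0.001457 mol.
n(Mg(OH)2) = 0.001457 / 2 = 0.0007283 mol.
mass Mg(OH)2 = 0.0007283 x 58.32 = 0.04247 g, so %Mg(OH)2 = 0.04247/0.0484 x 100 = 87.8%.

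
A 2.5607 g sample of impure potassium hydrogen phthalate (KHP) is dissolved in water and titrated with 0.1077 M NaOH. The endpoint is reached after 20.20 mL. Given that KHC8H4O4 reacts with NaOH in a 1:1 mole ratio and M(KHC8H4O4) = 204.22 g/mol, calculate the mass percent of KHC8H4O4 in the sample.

17.4%

n(NaOH) = 0.1077 x 0.02020 = 0.002176 mol.
n(KHC8H4O4) = 0.002176 / 1 = 0.002176 mol.
mass of KHC8H4O4 = 0.002176 x 204.22 = 0.4443 g.
% purity = 0.4443 / 2.5607 x 100 = 17.4%.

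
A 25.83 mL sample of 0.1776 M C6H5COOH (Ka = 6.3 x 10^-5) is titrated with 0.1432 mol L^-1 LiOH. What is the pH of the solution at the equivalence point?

8.55

n(C6H5COOH) = 0.1776 x 0.02583 = 0.004587 mol; V(LiOH) at equivalence = 0.004587/0.1432 = 0.03203 L.
At equivalence all the acid is converted to C6H5COO-; total volume = 0.02583 + 0.03203 = 0.05786 L, so [C6H5COO-] = 0.004587/0.05786 = 0.07928 M.
Kb = Kw/Ka = 1.0e-14 / 6.3 x 10^-5 = 1.59e-10.
[OH^-] = sqrt(Kb x [C6H5COO-]) = sqrt(1.59e-10 x 0.07928) = 3.55e-6 M.
pOH = 5.45, so pH = 14.00 - 5.45 = 8.55.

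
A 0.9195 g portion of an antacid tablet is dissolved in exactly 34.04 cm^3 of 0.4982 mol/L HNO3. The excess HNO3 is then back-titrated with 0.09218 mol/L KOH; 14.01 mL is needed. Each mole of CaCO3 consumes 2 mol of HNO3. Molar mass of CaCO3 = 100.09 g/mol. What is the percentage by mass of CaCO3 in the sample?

85.3%

Total n(HNO3) added = 0.4982 x 0.03404 = 0.01696 mol.
n(KOH) used = 0.09218 x 0.01401 = 0.001291 mol, which equals the excess n(HNO3).
So n(HNO3) consumed by the sample = 0.01696 - 0.001291 = 0.01567 mol.
n(CaCO3) = 0.01567 / 2 = 0.007834 mol.
mass CaCO3 = 0.007834 x 100.09 = 0.7841 g, so %CaCO3 = 0.7841/0.9195 x 100 = 85.3%.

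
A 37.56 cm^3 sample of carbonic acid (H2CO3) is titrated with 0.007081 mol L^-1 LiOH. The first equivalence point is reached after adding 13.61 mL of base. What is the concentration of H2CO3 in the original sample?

0.00257 M

n(LiOH) = 0.007081 x 0.01361 = 9.637e-5 mol.
At the first equivalence point, 1 mol OH^- react per mol H2CO3, so n(H2CO3) = 9.637e-5 / 1 = 9.637e-5 mol.
[H2CO3] = 9.637e-5 / 0.03756 L = 0.00257 M.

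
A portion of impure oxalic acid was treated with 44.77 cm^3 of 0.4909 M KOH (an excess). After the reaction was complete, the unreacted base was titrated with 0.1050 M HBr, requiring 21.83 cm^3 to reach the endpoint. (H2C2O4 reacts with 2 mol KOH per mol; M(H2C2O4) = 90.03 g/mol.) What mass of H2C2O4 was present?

Total n(KOH) added = 0.4909 x 0.04477 = 0.02198 mol.
n(HBr) used = 0.1050 x 0.02183 = 0.002292 mol, which equals the excess n(KOH).
So n(KOH) consumed by the sample = 0.02198 - 0.002292 = 0.01969 mol.
n(H2C2O4) = 0.01969 / 2 = 0.009843 mol.
mass = 0.009843 mol x 90.03 g/mol = 0.886 g.

0.886 g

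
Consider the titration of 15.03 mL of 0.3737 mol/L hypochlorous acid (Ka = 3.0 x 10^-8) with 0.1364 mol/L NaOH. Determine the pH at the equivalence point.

n(HClO) = 0.3737 x 0.01503 = 0.005617 mol; V(NaOH) at equivalence = 0.005617/0.1364 = 0.04118 L.
At equivalence all the acid is converted to ClO-; total volume = 0.01503 + 0.04118 = 0.05621 L, so [ClO-] = 0.005617/0.05621 = 0.09993 M.
Kb = Kw/Ka = 1.0e-14 / 3.0 x 10^-8 = 3.33e-7.
[OH^-] = sqrt(Kb x [ClO-]) = sqrt(3.33e-7 x 0.09993) = 0.000183 M.
pOH = 3.74, so pH = 14.00 - 3.74 = 10.26.

10.26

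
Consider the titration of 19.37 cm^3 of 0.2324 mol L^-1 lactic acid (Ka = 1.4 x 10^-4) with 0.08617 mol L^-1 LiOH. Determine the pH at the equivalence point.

8.33

n(HC3H5O3) = 0.2324 x 0.01937 = 0.004502 mol; V(LiOH) at equivalence = 0.004502/0.08617 = 0.05224 L.
At equivalence all the acid is converted to C3H5O3-; total volume = 0.01937 + 0.05224 = 0.07161 L, so [C3H5O3-] = 0.004502/0.07161 = 0.06286 M.
Kb = Kw/Ka = 1.0e-14 / 1.4 x 10^-4 = 7.14e-11.
[OH^-] = sqrt(Kb x [C3H5O3-]) = sqrt(7.14e-11 x 0.06286) = 2.12e-6 M.
pOH = 5.67, so pH = 14.00 - 5.67 = 8.33.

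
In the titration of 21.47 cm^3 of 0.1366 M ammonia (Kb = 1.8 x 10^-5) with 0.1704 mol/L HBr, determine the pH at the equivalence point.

n(NH3) = 0.1366 x 0.02147 = 0.002933 mol; V(HBr) at equivalence = 0.002933/0.1704 = 0.01721 L.
At equivalence the base is fully converted to NH4+; total volume = 0.03868 L, so [NH4+] = 0.002933/0.03868 = 0.07582 M.
Ka(NH4+) = Kw/Kb = 1.0e-14 / 1.8 x 10^-5 = 5.56e-10.
[H^+] = sqrt(Ka x [NH4+]) = sqrt(5.56e-10 x 0.07582) = 6.49e-6 M.
pH = -log(6.49e-6) = 5.19.

5.19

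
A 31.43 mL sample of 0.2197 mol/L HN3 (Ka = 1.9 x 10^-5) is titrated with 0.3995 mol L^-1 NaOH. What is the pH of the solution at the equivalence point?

8.94

n(HN3) = 0.2197 x 0.03143 = 0.006905 mol; V(NaOH) at equivalence = 0.006905/0.3995 = 0.01728 L.
At equivalence all the acid is converted to N3-; total volume = 0.03143 + 0.01728 = 0.04871 L, so [N3-] = 0.006905/0.04871 = 0.1417 M.
Kb = Kw/Ka = 1.0e-14 / 1.9 x 10^-5 = 5.26e-10.
[OH^-] = sqrt(Kb x [N3-]) = sqrt(5.26e-10 x 0.1417) = 8.64e-6 M.
pOH = 5.06, so pH = 14.00 - 5.06 = 8.94.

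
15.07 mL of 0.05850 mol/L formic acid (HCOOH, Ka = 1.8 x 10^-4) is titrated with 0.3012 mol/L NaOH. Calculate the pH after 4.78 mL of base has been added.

12.45

n(acid) = 0.05850 x 0.01507 = 0.0008816 mol; n(NaOH) added = 0.3012 x 0.004780 = 0.001440 mol.
Base is in excess by 0.001440 - 0.0008816 = 0.0005581 mol in a total volume of 0.01985 L.
[OH^-] = 0.0005581/0.01985 = 0.02812 M, so pOH = 1.55 and pH = 14.00 - 1.55 = 12.45.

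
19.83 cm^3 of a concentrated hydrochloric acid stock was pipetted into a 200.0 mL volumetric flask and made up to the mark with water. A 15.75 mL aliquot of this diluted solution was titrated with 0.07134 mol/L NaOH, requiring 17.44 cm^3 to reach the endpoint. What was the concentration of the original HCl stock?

n(NaOH) = 0.07134 x 0.01744 = 0.001244 mol.
n(HCl) in the aliquot = 0.001244 mol.
[diluted HCl] = 0.001244 / 0.01575 = 0.07899 M.
Dilution factor = 200.0/19.83 = 10.09, so [stock] = 0.07899 x 10.09 = 0.797 M.

0.797 M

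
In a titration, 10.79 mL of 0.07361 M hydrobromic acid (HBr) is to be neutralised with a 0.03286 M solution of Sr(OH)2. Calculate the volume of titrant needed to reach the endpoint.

n(HBr) = 0.07361 mol/L x 0.01079 L = 0.0007943 mol.
The neutralisation is 2 HBr : 1 Sr(OH)2, so n(Sr(OH)2) = 0.0007943 x 1/2 = 0.0003971 mol.
V(Sr(OH)2) = 0.0003971 / 0.03286 = 0.01209 L = 12.1 mL.

12.1 mL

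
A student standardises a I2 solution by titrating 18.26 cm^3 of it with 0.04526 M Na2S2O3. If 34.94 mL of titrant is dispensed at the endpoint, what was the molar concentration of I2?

0.0433 M

n(Na2S2O3) = 0.04526 x 0.03494 = 0.001581 mol.
From the balanced equation, 2 mol Na2S2O3 reacts with 1 mol I2, so n(I2) = 0.001581 x 1/2 = 0.0007907 mol.
[I2] = 0.0007907 / 0.01826 L = 0.0433 M.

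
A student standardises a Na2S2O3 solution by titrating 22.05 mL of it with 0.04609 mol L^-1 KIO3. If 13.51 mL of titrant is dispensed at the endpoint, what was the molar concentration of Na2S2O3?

0.169 M

n(KIO3) = 0.04609 x 0.01351 = 0.0006227 mol.
From the balanced equation, 1 mol KIO3 reacts with 6 mol Na2S2O3, so n(Na2S2O3) = 0.0006227 x 6/1 = 0.003736 mol.
[Na2S2O3] = 0.003736 / 0.02205 L = 0.169 M.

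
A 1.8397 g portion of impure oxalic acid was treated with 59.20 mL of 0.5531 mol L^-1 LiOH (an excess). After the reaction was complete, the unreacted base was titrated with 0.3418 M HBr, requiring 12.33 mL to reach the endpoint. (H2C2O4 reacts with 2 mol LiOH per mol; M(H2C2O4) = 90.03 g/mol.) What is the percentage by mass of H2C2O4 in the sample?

Total n(LiOH) added = 0.5531 x 0.05920 = 0.03274 mol.
n(HBr) used = 0.3418 x 0.01233 = 0.004214 mol, which equals the excess n(LiOH).
So n(LiOH) consumed by the sample = 0.03274 - 0.004214 = 0.02853 mol.
n(H2C2O4) = 0.02853 / 2 = 0.01426 mol.
mass H2C2O4 = 0.01426 x 90.03 = 1.284 g, so %H2C2O4 = 1.284/1.8397 x 100 = 69.8%.

69.8%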